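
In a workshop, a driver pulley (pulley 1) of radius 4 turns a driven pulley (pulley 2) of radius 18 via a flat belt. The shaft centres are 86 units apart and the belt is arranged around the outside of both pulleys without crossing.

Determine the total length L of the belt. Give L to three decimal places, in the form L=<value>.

open belt: β = asin((r2−r1)/C) = asin(14/86) = 9.3689°
wrap1 = π − 2β = 161.2622°
wrap2 = π + 2β = 198.7378°
tangent length = C·cosβ = 84.8528
L = r1·wrap1 + r2·wrap2 + 2·C·cosβ = 4·2.8146 + 18·3.4686 + 2·84.8528 = 243.3992

L=243.399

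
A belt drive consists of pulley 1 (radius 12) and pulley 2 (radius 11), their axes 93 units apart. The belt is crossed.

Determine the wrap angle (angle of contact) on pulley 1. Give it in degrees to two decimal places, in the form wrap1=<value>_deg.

crossed belt: β = asin((r1+r2)/C) = asin(23/93) = 14.3185°
wrap1 = wrap2 = π + 2β = 208.6370°

wrap1=208.64_deg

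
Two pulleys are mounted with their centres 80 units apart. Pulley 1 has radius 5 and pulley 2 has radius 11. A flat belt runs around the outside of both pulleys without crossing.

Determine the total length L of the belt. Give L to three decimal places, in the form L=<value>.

open belt: β = asin((r2−r1)/C) = asin(6/80) = 4.3012°
wrap1 = π − 2β = 171.3976°
wrap2 = π + 2β = 188.6024°
tangent length = C·cosβ = 79.7747
L = r1·wrap1 + r2·wrap2 + 2·C·cosβ = 5·2.9915 + 11·3.2917 + 2·79.7747 = 210.7157

L=210.716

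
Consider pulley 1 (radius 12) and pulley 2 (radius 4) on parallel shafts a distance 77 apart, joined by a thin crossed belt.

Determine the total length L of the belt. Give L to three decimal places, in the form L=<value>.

L=207.602

crossed belt: β = asin((r1+r2)/C) = asin(16/77) = 11.9930°
wrap1 = wrap2 = π + 2β = 203.9860°
tangent length = C·cosβ = 75.3193
L = (r1+r2)·wrap + 2·C·cosβ = 16·3.5602 + 2·75.3193 = 207.6023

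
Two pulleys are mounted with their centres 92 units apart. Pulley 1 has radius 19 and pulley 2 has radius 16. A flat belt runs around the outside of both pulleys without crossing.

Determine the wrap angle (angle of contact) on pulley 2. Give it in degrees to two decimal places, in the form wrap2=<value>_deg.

wrap2=176.26_deg

open belt: β = asin((r2−r1)/C) = asin(-3/92) = -1.8687°
wrap1 = π − 2β = 183.7373°
wrap2 = π + 2β = 176.2627°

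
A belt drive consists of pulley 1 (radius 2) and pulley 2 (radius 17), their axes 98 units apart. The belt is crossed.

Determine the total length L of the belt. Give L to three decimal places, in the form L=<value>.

crossed belt: β = asin((r1+r2)/C) = asin(19/98) = 11.1792°
wrap1 = wrap2 = π + 2β = 202.3583°
tangent length = C·cosβ = 96.1405
L = (r1+r2)·wrap + 2·C·cosβ = 19·3.5318 + 2·96.1405 = 259.3856

L=259.386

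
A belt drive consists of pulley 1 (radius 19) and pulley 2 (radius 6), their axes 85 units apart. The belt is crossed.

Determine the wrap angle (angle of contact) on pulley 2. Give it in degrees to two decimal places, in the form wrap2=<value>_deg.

wrap2=214.21_deg

crossed belt: β = asin((r1+r2)/C) = asin(25/85) = 17.1046°
wrap1 = wrap2 = π + 2β = 214.2093°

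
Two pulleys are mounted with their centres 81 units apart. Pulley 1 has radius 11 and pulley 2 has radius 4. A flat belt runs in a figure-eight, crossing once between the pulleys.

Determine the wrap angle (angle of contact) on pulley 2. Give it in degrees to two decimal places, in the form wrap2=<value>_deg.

crossed belt: β = asin((r1+r2)/C) = asin(15/81) = 10.6719°
wrap1 = wrap2 = π + 2β = 201.3439°

wrap2=201.34_deg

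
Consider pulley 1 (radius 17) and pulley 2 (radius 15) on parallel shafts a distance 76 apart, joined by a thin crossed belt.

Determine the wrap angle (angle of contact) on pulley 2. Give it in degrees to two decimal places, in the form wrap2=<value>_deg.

crossed belt: β = asin((r1+r2)/C) = asin(32/76) = 24.9011°
wrap1 = wrap2 = π + 2β = 229.8021°

wrap2=229.80_deg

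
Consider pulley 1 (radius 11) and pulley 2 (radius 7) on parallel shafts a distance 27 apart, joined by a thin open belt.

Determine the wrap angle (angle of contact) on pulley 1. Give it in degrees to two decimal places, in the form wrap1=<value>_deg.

open belt: β = asin((r2−r1)/C) = asin(-4/27) = -8.5196°
wrap1 = π − 2β = 197.0392°
wrap2 = π + 2β = 162.9608°

wrap1=197.04_deg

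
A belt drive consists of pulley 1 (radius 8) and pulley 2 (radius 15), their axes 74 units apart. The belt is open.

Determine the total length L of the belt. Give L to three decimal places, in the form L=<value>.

L=220.919

open belt: β = asin((r2−r1)/C) = asin(7/74) = 5.4280°
wrap1 = π − 2β = 169.1440°
wrap2 = π + 2β = 190.8560°
tangent length = C·cosβ = 73.6682
L = r1·wrap1 + r2·wrap2 + 2·C·cosβ = 8·2.9521 + 15·3.3311 + 2·73.6682 = 220.9193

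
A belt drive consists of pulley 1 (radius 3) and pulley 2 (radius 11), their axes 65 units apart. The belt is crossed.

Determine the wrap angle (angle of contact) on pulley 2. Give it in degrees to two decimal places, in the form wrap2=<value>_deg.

wrap2=204.88_deg

crossed belt: β = asin((r1+r2)/C) = asin(14/65) = 12.4381°
wrap1 = wrap2 = π + 2β = 204.8762°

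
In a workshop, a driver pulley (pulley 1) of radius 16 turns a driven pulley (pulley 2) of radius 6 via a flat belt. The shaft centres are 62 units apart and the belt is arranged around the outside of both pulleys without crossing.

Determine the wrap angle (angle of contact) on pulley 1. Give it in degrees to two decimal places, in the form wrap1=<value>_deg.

open belt: β = asin((r2−r1)/C) = asin(-10/62) = -9.2818°
wrap1 = π − 2β = 198.5636°
wrap2 = π + 2β = 161.4364°

wrap1=198.56_deg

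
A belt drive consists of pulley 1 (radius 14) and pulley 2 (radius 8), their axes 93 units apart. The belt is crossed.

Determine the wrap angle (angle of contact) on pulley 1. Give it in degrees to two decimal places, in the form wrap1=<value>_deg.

crossed belt: β = asin((r1+r2)/C) = asin(22/93) = 13.6835°
wrap1 = wrap2 = π + 2β = 207.3671°

wrap1=207.37_deg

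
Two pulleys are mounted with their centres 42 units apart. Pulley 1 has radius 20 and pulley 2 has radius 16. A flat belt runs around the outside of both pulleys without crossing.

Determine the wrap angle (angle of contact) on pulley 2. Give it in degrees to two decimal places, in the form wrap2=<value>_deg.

open belt: β = asin((r2−r1)/C) = asin(-4/42) = -5.4650°
wrap1 = π − 2β = 190.9300°
wrap2 = π + 2β = 169.0700°

wrap2=169.07_deg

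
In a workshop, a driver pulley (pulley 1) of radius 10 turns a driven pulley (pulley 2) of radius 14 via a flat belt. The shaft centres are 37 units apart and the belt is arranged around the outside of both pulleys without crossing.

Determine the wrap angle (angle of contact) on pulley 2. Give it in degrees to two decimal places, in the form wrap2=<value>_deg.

wrap2=192.41_deg

open belt: β = asin((r2−r1)/C) = asin(4/37) = 6.2063°
wrap1 = π − 2β = 167.5875°
wrap2 = π + 2β = 192.4125°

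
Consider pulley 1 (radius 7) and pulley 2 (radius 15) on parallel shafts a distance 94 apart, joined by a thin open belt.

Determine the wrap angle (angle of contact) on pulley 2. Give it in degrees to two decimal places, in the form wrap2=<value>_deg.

open belt: β = asin((r2−r1)/C) = asin(8/94) = 4.8821°
wrap1 = π − 2β = 170.2357°
wrap2 = π + 2β = 189.7643°

wrap2=189.76_deg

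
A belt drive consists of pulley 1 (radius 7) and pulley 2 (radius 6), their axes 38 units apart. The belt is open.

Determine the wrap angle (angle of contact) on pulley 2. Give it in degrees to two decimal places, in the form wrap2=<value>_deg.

open belt: β = asin((r2−r1)/C) = asin(-1/38) = -1.5080°
wrap1 = π − 2β = 183.0159°
wrap2 = π + 2β = 176.9841°

wrap2=176.98_deg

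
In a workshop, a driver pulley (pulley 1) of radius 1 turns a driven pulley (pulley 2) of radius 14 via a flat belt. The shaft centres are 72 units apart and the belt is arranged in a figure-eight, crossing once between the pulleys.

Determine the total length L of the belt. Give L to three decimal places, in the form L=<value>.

crossed belt: β = asin((r1+r2)/C) = asin(15/72) = 12.0247°
wrap1 = wrap2 = π + 2β = 204.0494°
tangent length = C·cosβ = 70.4202
L = (r1+r2)·wrap + 2·C·cosβ = 15·3.5613 + 2·70.4202 = 194.2603

L=194.260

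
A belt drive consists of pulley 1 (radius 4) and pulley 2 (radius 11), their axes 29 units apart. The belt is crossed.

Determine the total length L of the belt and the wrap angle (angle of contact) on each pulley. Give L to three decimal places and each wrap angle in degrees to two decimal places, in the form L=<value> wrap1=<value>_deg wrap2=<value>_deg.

L=113.071 wrap1=242.29_deg wrap2=242.29_deg

crossed belt: β = asin((r1+r2)/C) = asin(15/29) = 31.1474°
wrap1 = wrap2 = π + 2β = 242.2948°
tangent length = C·cosβ = 24.8193
L = (r1+r2)·wrap + 2·C·cosβ = 15·4.2288 + 2·24.8193 = 113.0713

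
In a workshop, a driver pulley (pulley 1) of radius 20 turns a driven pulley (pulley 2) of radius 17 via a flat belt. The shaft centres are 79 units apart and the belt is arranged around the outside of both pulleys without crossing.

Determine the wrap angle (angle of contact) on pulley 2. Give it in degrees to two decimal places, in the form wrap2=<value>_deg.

open belt: β = asin((r2−r1)/C) = asin(-3/79) = -2.1763°
wrap1 = π − 2β = 184.3526°
wrap2 = π + 2β = 175.6474°

wrap2=175.65_deg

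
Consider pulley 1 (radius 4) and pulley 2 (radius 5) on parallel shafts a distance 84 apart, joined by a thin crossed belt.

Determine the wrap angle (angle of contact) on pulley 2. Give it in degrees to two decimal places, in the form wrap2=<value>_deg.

crossed belt: β = asin((r1+r2)/C) = asin(9/84) = 6.1506°
wrap1 = wrap2 = π + 2β = 192.3013°

wrap2=192.30_deg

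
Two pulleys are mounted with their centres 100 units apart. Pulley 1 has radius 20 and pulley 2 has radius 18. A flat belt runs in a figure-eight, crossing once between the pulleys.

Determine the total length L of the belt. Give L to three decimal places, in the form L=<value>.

crossed belt: β = asin((r1+r2)/C) = asin(38/100) = 22.3337°
wrap1 = wrap2 = π + 2β = 224.6674°
tangent length = C·cosβ = 92.4986
L = (r1+r2)·wrap + 2·C·cosβ = 38·3.9212 + 2·92.4986 = 334.0023

L=334.002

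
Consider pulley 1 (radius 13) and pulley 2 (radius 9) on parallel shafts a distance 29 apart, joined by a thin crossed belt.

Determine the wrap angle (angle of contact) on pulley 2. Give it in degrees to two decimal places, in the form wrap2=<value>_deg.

crossed belt: β = asin((r1+r2)/C) = asin(22/29) = 49.3428°
wrap1 = wrap2 = π + 2β = 278.6855°

wrap2=278.69_deg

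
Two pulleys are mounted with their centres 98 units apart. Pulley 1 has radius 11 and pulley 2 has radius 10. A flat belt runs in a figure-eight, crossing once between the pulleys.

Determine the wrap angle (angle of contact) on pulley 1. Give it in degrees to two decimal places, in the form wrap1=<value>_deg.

wrap1=204.75_deg

crossed belt: β = asin((r1+r2)/C) = asin(21/98) = 12.3736°
wrap1 = wrap2 = π + 2β = 204.7473°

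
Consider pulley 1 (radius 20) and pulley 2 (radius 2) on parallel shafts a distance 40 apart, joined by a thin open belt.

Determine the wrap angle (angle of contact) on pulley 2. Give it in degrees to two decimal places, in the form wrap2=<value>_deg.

open belt: β = asin((r2−r1)/C) = asin(-18/40) = -26.7437°
wrap1 = π − 2β = 233.4874°
wrap2 = π + 2β = 126.5126°

wrap2=126.51_deg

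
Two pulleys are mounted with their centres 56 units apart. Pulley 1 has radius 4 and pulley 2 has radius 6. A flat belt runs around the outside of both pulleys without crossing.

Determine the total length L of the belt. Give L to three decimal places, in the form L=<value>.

open belt: β = asin((r2−r1)/C) = asin(2/56) = 2.0467°
wrap1 = π − 2β = 175.9066°
wrap2 = π + 2β = 184.0934°
tangent length = C·cosβ = 55.9643
L = r1·wrap1 + r2·wrap2 + 2·C·cosβ = 4·3.0701 + 6·3.2130 + 2·55.9643 = 143.4874

L=143.487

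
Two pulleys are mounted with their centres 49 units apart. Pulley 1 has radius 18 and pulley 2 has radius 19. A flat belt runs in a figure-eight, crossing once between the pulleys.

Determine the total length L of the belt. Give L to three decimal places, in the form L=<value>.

crossed belt: β = asin((r1+r2)/C) = asin(37/49) = 49.0343°
wrap1 = wrap2 = π + 2β = 278.0686°
tangent length = C·cosβ = 32.1248
L = (r1+r2)·wrap + 2·C·cosβ = 37·4.8532 + 2·32.1248 = 243.8184

L=243.818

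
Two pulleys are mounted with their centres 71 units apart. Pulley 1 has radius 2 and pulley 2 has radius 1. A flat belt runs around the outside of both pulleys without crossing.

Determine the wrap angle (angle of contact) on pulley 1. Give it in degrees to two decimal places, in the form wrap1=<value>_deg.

open belt: β = asin((r2−r1)/C) = asin(-1/71) = -0.8070°
wrap1 = π − 2β = 181.6140°
wrap2 = π + 2β = 178.3860°

wrap1=181.61_deg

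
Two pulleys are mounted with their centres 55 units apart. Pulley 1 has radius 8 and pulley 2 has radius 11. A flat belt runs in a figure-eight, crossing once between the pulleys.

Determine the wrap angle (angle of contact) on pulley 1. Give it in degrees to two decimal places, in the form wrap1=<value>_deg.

crossed belt: β = asin((r1+r2)/C) = asin(19/55) = 20.2095°
wrap1 = wrap2 = π + 2β = 220.4191°

wrap1=220.42_deg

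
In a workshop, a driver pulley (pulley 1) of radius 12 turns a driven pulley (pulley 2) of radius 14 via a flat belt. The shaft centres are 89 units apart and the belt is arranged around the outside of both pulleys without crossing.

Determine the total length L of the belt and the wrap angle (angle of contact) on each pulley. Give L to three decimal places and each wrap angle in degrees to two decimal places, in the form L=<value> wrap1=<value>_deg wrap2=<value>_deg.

open belt: β = asin((r2−r1)/C) = asin(2/89) = 1.2877°
wrap1 = π − 2β = 177.4247°
wrap2 = π + 2β = 182.5753°
tangent length = C·cosβ = 88.9775
L = r1·wrap1 + r2·wrap2 + 2·C·cosβ = 12·3.0966 + 14·3.1865 + 2·88.9775 = 259.7264

L=259.726 wrap1=177.42_deg wrap2=182.58_deg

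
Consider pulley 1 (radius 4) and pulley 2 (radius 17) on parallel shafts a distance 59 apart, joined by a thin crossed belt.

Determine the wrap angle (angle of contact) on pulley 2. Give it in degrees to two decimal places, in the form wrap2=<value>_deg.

wrap2=221.70_deg

crossed belt: β = asin((r1+r2)/C) = asin(21/59) = 20.8506°
wrap1 = wrap2 = π + 2β = 221.7012°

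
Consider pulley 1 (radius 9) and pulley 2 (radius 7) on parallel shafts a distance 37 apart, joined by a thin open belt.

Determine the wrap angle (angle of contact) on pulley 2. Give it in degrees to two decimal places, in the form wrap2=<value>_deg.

wrap2=173.80_deg

open belt: β = asin((r2−r1)/C) = asin(-2/37) = -3.0986°
wrap1 = π − 2β = 186.1972°
wrap2 = π + 2β = 173.8028°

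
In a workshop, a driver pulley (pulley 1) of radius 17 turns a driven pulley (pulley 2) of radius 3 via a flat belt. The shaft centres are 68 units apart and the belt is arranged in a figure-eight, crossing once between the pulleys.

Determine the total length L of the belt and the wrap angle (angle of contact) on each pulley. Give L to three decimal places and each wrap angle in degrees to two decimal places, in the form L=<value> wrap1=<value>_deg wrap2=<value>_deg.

L=204.758 wrap1=214.21_deg wrap2=214.21_deg

crossed belt: β = asin((r1+r2)/C) = asin(20/68) = 17.1046°
wrap1 = wrap2 = π + 2β = 214.2093°
tangent length = C·cosβ = 64.9923
L = (r1+r2)·wrap + 2·C·cosβ = 20·3.7387 + 2·64.9923 = 204.7578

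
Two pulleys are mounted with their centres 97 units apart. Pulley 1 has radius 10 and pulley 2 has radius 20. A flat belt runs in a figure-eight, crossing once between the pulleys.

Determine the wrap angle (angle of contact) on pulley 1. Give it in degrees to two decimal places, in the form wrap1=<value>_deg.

crossed belt: β = asin((r1+r2)/C) = asin(30/97) = 18.0157°
wrap1 = wrap2 = π + 2β = 216.0315°

wrap1=216.03_deg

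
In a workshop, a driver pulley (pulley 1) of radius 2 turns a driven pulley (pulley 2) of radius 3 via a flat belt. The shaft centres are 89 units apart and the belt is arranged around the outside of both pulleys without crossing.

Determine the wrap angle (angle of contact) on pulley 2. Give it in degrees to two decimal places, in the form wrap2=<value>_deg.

wrap2=181.29_deg

open belt: β = asin((r2−r1)/C) = asin(1/89) = 0.6438°
wrap1 = π − 2β = 178.7124°
wrap2 = π + 2β = 181.2876°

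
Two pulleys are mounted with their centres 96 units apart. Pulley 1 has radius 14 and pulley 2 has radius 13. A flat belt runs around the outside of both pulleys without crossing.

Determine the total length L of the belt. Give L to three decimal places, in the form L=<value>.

L=276.833

open belt: β = asin((r2−r1)/C) = asin(-1/96) = -0.5968°
wrap1 = π − 2β = 181.1937°
wrap2 = π + 2β = 178.8063°
tangent length = C·cosβ = 95.9948
L = r1·wrap1 + r2·wrap2 + 2·C·cosβ = 14·3.1624 + 13·3.1208 + 2·95.9948 = 276.8334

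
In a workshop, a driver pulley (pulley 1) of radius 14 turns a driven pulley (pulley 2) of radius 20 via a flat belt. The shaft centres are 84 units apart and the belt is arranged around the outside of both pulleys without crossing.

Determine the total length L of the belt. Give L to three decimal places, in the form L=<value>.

L=275.243

open belt: β = asin((r2−r1)/C) = asin(6/84) = 4.0960°
wrap1 = π − 2β = 171.8079°
wrap2 = π + 2β = 188.1921°
tangent length = C·cosβ = 83.7854
L = r1·wrap1 + r2·wrap2 + 2·C·cosβ = 14·2.9986 + 20·3.2846 + 2·83.7854 = 275.2429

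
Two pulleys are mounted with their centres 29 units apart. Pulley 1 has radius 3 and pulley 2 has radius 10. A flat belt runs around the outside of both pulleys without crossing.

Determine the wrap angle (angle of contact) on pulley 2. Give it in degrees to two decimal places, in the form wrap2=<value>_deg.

open belt: β = asin((r2−r1)/C) = asin(7/29) = 13.9680°
wrap1 = π − 2β = 152.0641°
wrap2 = π + 2β = 207.9359°

wrap2=207.94_deg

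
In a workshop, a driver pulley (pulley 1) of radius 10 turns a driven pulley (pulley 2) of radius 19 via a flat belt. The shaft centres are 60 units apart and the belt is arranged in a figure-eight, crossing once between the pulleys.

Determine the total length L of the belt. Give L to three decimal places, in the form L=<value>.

crossed belt: β = asin((r1+r2)/C) = asin(29/60) = 28.9033°
wrap1 = wrap2 = π + 2β = 237.8067°
tangent length = C·cosβ = 52.5262
L = (r1+r2)·wrap + 2·C·cosβ = 29·4.1505 + 2·52.5262 = 225.4171

L=225.417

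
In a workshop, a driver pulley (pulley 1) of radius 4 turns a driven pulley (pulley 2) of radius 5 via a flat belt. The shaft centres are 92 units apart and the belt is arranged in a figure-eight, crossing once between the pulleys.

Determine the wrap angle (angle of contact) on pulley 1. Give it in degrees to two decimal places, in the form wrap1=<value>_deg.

crossed belt: β = asin((r1+r2)/C) = asin(9/92) = 5.6140°
wrap1 = wrap2 = π + 2β = 191.2280°

wrap1=191.23_deg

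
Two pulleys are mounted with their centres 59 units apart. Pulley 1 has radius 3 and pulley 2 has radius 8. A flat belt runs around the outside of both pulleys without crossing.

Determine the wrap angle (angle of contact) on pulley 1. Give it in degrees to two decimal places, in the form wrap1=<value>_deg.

open belt: β = asin((r2−r1)/C) = asin(5/59) = 4.8614°
wrap1 = π − 2β = 170.2772°
wrap2 = π + 2β = 189.7228°

wrap1=170.28_deg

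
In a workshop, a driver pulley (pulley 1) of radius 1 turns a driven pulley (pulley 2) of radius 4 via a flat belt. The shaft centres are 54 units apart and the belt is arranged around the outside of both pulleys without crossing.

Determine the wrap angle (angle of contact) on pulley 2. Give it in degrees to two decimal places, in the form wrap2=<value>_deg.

open belt: β = asin((r2−r1)/C) = asin(3/54) = 3.1847°
wrap1 = π − 2β = 173.6305°
wrap2 = π + 2β = 186.3695°

wrap2=186.37_deg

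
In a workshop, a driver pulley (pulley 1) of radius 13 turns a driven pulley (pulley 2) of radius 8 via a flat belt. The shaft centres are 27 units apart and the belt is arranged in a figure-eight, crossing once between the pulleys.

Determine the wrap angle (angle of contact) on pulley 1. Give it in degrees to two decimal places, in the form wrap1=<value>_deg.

wrap1=282.12_deg

crossed belt: β = asin((r1+r2)/C) = asin(21/27) = 51.0576°
wrap1 = wrap2 = π + 2β = 282.1151°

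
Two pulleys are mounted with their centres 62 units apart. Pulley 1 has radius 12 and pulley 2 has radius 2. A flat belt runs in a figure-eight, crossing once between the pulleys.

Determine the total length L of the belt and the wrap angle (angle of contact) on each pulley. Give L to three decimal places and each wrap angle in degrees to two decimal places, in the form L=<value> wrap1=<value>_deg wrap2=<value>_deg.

L=171.157 wrap1=206.10_deg wrap2=206.10_deg

crossed belt: β = asin((r1+r2)/C) = asin(14/62) = 13.0503°
wrap1 = wrap2 = π + 2β = 206.1006°
tangent length = C·cosβ = 60.3987
L = (r1+r2)·wrap + 2·C·cosβ = 14·3.5971 + 2·60.3987 = 171.1572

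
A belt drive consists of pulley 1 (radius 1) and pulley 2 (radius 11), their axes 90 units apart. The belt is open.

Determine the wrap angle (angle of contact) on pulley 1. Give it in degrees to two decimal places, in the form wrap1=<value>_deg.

open belt: β = asin((r2−r1)/C) = asin(10/90) = 6.3794°
wrap1 = π − 2β = 167.2413°
wrap2 = π + 2β = 192.7587°

wrap1=167.24_deg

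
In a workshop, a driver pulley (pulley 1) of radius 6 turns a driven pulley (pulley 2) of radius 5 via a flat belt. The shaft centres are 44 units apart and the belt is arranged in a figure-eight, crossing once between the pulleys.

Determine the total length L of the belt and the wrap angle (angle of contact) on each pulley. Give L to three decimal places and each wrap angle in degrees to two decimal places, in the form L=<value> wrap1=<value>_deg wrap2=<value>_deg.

L=125.322 wrap1=208.96_deg wrap2=208.96_deg

crossed belt: β = asin((r1+r2)/C) = asin(11/44) = 14.4775°
wrap1 = wrap2 = π + 2β = 208.9550°
tangent length = C·cosβ = 42.6028
L = (r1+r2)·wrap + 2·C·cosβ = 11·3.6470 + 2·42.6028 = 125.3221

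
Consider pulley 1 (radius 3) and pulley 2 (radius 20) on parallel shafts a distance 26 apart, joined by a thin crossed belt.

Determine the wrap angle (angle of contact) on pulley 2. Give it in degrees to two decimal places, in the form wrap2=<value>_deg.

wrap2=304.41_deg

crossed belt: β = asin((r1+r2)/C) = asin(23/26) = 62.2042°
wrap1 = wrap2 = π + 2β = 304.4085°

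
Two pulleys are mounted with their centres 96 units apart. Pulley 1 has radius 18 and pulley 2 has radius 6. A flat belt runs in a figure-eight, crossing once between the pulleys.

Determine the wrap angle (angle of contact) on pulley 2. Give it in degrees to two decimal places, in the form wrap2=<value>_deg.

crossed belt: β = asin((r1+r2)/C) = asin(24/96) = 14.4775°
wrap1 = wrap2 = π + 2β = 208.9550°

wrap2=208.96_deg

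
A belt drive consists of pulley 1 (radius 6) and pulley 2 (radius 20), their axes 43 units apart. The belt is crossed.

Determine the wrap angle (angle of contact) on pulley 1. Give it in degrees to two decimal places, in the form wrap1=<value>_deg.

wrap1=254.41_deg

crossed belt: β = asin((r1+r2)/C) = asin(26/43) = 37.2037°
wrap1 = wrap2 = π + 2β = 254.4075°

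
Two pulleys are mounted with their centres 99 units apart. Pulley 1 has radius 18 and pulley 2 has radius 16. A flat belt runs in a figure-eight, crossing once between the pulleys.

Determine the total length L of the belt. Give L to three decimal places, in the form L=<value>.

crossed belt: β = asin((r1+r2)/C) = asin(34/99) = 20.0863°
wrap1 = wrap2 = π + 2β = 220.1725°
tangent length = C·cosβ = 92.9785
L = (r1+r2)·wrap + 2·C·cosβ = 34·3.8427 + 2·92.9785 = 316.6100

L=316.610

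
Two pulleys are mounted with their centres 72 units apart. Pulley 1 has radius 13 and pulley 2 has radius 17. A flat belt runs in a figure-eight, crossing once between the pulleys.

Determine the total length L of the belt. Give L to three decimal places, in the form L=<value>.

crossed belt: β = asin((r1+r2)/C) = asin(30/72) = 24.6243°
wrap1 = wrap2 = π + 2β = 229.2486°
tangent length = C·cosβ = 65.4523
L = (r1+r2)·wrap + 2·C·cosβ = 30·4.0011 + 2·65.4523 = 250.9389

L=250.939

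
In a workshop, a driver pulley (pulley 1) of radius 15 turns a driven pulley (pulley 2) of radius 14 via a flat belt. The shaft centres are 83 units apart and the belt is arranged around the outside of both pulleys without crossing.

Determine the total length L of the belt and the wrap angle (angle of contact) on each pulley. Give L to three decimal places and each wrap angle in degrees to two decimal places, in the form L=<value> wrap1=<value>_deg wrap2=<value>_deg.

L=257.118 wrap1=181.38_deg wrap2=178.62_deg

open belt: β = asin((r2−r1)/C) = asin(-1/83) = -0.6903°
wrap1 = π − 2β = 181.3807°
wrap2 = π + 2β = 178.6193°
tangent length = C·cosβ = 82.9940
L = r1·wrap1 + r2·wrap2 + 2·C·cosβ = 15·3.1657 + 14·3.1175 + 2·82.9940 = 257.1182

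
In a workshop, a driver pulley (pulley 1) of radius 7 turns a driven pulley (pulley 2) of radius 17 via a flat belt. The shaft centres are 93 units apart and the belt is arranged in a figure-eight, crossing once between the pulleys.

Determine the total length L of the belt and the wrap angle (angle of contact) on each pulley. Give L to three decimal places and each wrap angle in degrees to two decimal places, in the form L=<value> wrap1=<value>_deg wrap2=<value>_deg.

L=267.627 wrap1=209.91_deg wrap2=209.91_deg

crossed belt: β = asin((r1+r2)/C) = asin(24/93) = 14.9552°
wrap1 = wrap2 = π + 2β = 209.9105°
tangent length = C·cosβ = 89.8499
L = (r1+r2)·wrap + 2·C·cosβ = 24·3.6636 + 2·89.8499 = 267.6269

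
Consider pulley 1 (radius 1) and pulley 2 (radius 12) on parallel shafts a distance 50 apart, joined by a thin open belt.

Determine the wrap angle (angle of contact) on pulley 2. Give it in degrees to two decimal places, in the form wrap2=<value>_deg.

open belt: β = asin((r2−r1)/C) = asin(11/50) = 12.7090°
wrap1 = π − 2β = 154.5819°
wrap2 = π + 2β = 205.4181°

wrap2=205.42_deg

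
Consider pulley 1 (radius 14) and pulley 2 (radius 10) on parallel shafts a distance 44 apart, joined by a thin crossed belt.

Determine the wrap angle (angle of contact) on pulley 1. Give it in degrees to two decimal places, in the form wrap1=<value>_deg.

crossed belt: β = asin((r1+r2)/C) = asin(24/44) = 33.0557°
wrap1 = wrap2 = π + 2β = 246.1115°

wrap1=246.11_deg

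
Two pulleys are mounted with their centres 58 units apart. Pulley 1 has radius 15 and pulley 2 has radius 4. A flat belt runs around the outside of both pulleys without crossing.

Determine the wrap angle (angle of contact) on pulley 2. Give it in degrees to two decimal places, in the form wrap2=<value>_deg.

open belt: β = asin((r2−r1)/C) = asin(-11/58) = -10.9327°
wrap1 = π − 2β = 201.8653°
wrap2 = π + 2β = 158.1347°

wrap2=158.13_deg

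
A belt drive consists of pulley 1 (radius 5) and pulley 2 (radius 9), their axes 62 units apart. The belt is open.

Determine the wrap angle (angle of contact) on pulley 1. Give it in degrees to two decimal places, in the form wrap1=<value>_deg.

wrap1=172.60_deg

open belt: β = asin((r2−r1)/C) = asin(4/62) = 3.6991°
wrap1 = π − 2β = 172.6019°
wrap2 = π + 2β = 187.3981°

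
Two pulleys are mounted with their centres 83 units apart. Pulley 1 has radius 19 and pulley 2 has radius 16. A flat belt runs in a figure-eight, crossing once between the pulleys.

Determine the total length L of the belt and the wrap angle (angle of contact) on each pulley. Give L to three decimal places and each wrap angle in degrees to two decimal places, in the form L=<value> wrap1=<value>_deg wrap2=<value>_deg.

L=290.946 wrap1=229.88_deg wrap2=229.88_deg

crossed belt: β = asin((r1+r2)/C) = asin(35/83) = 24.9411°
wrap1 = wrap2 = π + 2β = 229.8822°
tangent length = C·cosβ = 75.2596
L = (r1+r2)·wrap + 2·C·cosβ = 35·4.0122 + 2·75.2596 = 290.9462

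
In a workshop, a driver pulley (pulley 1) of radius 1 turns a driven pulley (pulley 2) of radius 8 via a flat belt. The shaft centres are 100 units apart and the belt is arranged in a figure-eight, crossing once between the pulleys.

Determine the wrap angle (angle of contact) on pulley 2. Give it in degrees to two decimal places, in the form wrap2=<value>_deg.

wrap2=190.33_deg

crossed belt: β = asin((r1+r2)/C) = asin(9/100) = 5.1636°
wrap1 = wrap2 = π + 2β = 190.3272°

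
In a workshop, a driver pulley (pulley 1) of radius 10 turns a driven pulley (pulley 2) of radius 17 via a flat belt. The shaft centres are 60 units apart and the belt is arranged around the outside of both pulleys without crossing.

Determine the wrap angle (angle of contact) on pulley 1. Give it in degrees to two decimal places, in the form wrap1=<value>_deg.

wrap1=166.60_deg

open belt: β = asin((r2−r1)/C) = asin(7/60) = 6.6998°
wrap1 = π − 2β = 166.6005°
wrap2 = π + 2β = 193.3995°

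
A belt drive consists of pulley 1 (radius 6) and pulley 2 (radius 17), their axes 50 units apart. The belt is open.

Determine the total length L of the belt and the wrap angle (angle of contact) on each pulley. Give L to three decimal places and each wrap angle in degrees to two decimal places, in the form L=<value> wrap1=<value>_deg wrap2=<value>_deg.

open belt: β = asin((r2−r1)/C) = asin(11/50) = 12.7090°
wrap1 = π − 2β = 154.5819°
wrap2 = π + 2β = 205.4181°
tangent length = C·cosβ = 48.7750
L = r1·wrap1 + r2·wrap2 + 2·C·cosβ = 6·2.6980 + 17·3.5852 + 2·48.7750 = 174.6865

L=174.687 wrap1=154.58_deg wrap2=205.42_deg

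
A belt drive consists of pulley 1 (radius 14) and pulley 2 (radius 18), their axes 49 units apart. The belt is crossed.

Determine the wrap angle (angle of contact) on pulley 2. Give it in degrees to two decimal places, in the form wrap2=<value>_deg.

crossed belt: β = asin((r1+r2)/C) = asin(32/49) = 40.7728°
wrap1 = wrap2 = π + 2β = 261.5456°

wrap2=261.55_deg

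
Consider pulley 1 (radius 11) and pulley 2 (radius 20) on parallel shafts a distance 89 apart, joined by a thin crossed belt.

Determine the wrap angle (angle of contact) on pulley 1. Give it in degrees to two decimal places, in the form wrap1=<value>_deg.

crossed belt: β = asin((r1+r2)/C) = asin(31/89) = 20.3843°
wrap1 = wrap2 = π + 2β = 220.7685°

wrap1=220.77_deg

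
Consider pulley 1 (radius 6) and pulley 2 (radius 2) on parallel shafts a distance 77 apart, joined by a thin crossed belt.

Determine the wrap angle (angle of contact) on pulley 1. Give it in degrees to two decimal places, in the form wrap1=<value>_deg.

wrap1=191.93_deg

crossed belt: β = asin((r1+r2)/C) = asin(8/77) = 5.9636°
wrap1 = wrap2 = π + 2β = 191.9271°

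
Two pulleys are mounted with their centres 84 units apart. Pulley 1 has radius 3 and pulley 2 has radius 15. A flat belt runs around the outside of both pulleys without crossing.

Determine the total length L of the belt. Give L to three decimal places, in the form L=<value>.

L=226.266

open belt: β = asin((r2−r1)/C) = asin(12/84) = 8.2132°
wrap1 = π − 2β = 163.5736°
wrap2 = π + 2β = 196.4264°
tangent length = C·cosβ = 83.1384
L = r1·wrap1 + r2·wrap2 + 2·C·cosβ = 3·2.8549 + 15·3.4283 + 2·83.1384 = 226.2659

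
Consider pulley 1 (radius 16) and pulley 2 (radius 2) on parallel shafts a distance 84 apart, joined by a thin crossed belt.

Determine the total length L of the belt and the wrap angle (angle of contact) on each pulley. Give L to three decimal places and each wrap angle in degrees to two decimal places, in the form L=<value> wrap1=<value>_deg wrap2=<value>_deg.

L=228.421 wrap1=204.75_deg wrap2=204.75_deg

crossed belt: β = asin((r1+r2)/C) = asin(18/84) = 12.3736°
wrap1 = wrap2 = π + 2β = 204.7473°
tangent length = C·cosβ = 82.0488
L = (r1+r2)·wrap + 2·C·cosβ = 18·3.5735 + 2·82.0488 = 228.4208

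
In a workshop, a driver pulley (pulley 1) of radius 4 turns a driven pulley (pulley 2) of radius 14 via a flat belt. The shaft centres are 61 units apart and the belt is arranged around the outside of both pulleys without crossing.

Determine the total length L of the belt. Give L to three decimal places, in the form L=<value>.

open belt: β = asin((r2−r1)/C) = asin(10/61) = 9.4353°
wrap1 = π − 2β = 161.1293°
wrap2 = π + 2β = 198.8707°
tangent length = C·cosβ = 60.1747
L = r1·wrap1 + r2·wrap2 + 2·C·cosβ = 4·2.8122 + 14·3.4709 + 2·60.1747 = 180.1917

L=180.192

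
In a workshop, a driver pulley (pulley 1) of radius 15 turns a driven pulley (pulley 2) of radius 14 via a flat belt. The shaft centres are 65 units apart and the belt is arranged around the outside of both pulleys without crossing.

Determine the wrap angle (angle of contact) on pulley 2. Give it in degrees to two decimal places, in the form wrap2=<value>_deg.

wrap2=178.24_deg

open belt: β = asin((r2−r1)/C) = asin(-1/65) = -0.8815°
wrap1 = π − 2β = 181.7630°
wrap2 = π + 2β = 178.2370°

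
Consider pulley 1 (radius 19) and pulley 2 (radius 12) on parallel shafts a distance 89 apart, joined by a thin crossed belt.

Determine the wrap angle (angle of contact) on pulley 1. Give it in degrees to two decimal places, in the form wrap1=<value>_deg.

wrap1=220.77_deg

crossed belt: β = asin((r1+r2)/C) = asin(31/89) = 20.3843°
wrap1 = wrap2 = π + 2β = 220.7685°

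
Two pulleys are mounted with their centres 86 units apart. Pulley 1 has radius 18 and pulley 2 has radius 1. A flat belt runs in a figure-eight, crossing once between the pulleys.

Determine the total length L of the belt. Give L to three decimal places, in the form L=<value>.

L=235.905

crossed belt: β = asin((r1+r2)/C) = asin(19/86) = 12.7637°
wrap1 = wrap2 = π + 2β = 205.5274°
tangent length = C·cosβ = 83.8749
L = (r1+r2)·wrap + 2·C·cosβ = 19·3.5871 + 2·83.8749 = 235.9053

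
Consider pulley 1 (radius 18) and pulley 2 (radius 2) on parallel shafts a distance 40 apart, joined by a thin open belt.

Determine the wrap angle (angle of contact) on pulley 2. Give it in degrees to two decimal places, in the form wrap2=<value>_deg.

wrap2=132.84_deg

open belt: β = asin((r2−r1)/C) = asin(-16/40) = -23.5782°
wrap1 = π − 2β = 227.1564°
wrap2 = π + 2β = 132.8436°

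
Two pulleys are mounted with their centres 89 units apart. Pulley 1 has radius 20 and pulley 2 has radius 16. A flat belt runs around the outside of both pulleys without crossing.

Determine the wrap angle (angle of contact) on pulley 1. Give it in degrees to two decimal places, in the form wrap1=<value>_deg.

open belt: β = asin((r2−r1)/C) = asin(-4/89) = -2.5760°
wrap1 = π − 2β = 185.1519°
wrap2 = π + 2β = 174.8481°

wrap1=185.15_deg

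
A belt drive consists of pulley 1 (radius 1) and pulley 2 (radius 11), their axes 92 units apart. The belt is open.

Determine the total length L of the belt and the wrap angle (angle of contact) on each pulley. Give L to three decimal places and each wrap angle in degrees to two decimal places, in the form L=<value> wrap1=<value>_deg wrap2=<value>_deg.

open belt: β = asin((r2−r1)/C) = asin(10/92) = 6.2401°
wrap1 = π − 2β = 167.5197°
wrap2 = π + 2β = 192.4803°
tangent length = C·cosβ = 91.4549
L = r1·wrap1 + r2·wrap2 + 2·C·cosβ = 1·2.9238 + 11·3.3594 + 2·91.4549 = 222.7871

L=222.787 wrap1=167.52_deg wrap2=192.48_deg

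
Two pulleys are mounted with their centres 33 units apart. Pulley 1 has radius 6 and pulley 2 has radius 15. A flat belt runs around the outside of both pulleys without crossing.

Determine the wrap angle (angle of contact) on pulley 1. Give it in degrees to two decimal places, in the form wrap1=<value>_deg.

open belt: β = asin((r2−r1)/C) = asin(9/33) = 15.8266°
wrap1 = π − 2β = 148.3468°
wrap2 = π + 2β = 211.6532°

wrap1=148.35_deg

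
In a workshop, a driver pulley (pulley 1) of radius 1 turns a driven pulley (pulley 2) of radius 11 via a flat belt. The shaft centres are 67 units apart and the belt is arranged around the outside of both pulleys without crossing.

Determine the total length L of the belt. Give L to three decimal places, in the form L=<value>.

open belt: β = asin((r2−r1)/C) = asin(10/67) = 8.5837°
wrap1 = π − 2β = 162.8326°
wrap2 = π + 2β = 197.1674°
tangent length = C·cosβ = 66.2495
L = r1·wrap1 + r2·wrap2 + 2·C·cosβ = 1·2.8420 + 11·3.4412 + 2·66.2495 = 173.1944

L=173.194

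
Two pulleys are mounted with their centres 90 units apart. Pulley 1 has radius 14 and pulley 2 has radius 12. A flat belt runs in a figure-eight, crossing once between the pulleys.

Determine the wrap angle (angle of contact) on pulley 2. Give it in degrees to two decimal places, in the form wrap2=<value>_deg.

crossed belt: β = asin((r1+r2)/C) = asin(26/90) = 16.7914°
wrap1 = wrap2 = π + 2β = 213.5829°

wrap2=213.58_deg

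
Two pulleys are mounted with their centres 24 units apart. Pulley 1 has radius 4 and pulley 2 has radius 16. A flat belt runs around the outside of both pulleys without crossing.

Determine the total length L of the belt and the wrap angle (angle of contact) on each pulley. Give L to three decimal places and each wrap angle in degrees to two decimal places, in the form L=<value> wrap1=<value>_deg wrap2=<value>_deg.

open belt: β = asin((r2−r1)/C) = asin(12/24) = 30.0000°
wrap1 = π − 2β = 120.0000°
wrap2 = π + 2β = 240.0000°
tangent length = C·cosβ = 20.7846
L = r1·wrap1 + r2·wrap2 + 2·C·cosβ = 4·2.0944 + 16·4.1888 + 2·20.7846 = 116.9674

L=116.967 wrap1=120.00_deg wrap2=240.00_deg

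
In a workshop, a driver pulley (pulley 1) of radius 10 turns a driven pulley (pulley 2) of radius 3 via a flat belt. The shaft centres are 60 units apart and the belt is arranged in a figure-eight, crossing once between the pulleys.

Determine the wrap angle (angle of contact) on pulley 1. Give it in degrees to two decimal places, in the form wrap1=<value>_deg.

wrap1=205.03_deg

crossed belt: β = asin((r1+r2)/C) = asin(13/60) = 12.5133°
wrap1 = wrap2 = π + 2β = 205.0267°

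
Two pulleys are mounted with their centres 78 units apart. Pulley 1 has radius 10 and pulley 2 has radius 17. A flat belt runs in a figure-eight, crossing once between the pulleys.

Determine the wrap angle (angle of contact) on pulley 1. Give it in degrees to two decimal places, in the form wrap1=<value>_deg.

crossed belt: β = asin((r1+r2)/C) = asin(27/78) = 20.2522°
wrap1 = wrap2 = π + 2β = 220.5045°

wrap1=220.50_deg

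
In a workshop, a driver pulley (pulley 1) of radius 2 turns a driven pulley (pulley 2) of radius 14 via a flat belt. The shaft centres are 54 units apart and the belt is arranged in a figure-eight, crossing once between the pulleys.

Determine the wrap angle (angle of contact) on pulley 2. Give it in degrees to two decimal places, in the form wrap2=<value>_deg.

wrap2=214.47_deg

crossed belt: β = asin((r1+r2)/C) = asin(16/54) = 17.2353°
wrap1 = wrap2 = π + 2β = 214.4706°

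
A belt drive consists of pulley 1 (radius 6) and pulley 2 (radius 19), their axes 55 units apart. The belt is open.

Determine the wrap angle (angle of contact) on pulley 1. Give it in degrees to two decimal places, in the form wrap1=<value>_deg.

open belt: β = asin((r2−r1)/C) = asin(13/55) = 13.6720°
wrap1 = π − 2β = 152.6560°
wrap2 = π + 2β = 207.3440°

wrap1=152.66_deg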